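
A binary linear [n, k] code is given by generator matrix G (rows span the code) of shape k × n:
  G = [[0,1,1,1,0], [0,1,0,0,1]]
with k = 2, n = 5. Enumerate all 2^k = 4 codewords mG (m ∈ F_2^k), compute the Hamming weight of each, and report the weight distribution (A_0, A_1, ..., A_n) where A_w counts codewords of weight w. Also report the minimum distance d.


Weight distribution: A_0 = 1, A_2 = 1, A_3 = 2. Minimum distance d = 2.

Enumerate all 2^2 = 4 messages m ∈ F_2^2.
For each, compute codeword c = mG in F_2^5, then tally its weight.
  m = 00 → c = 00000, weight = 0.
  m = 10 → c = 01110, weight = 3.
  m = 01 → c = 01001, weight = 2.
  m = 11 → c = 00111, weight = 3.
Tally weights:
  weight 0: 1 codewords.
  weight 2: 1 codewords.
  weight 3: 2 codewords.
Minimum distance d = smallest w > 0 with A_w > 0 = 2.
Sanity: Σ A_w = 4 = 2^2 = 4 ✓.


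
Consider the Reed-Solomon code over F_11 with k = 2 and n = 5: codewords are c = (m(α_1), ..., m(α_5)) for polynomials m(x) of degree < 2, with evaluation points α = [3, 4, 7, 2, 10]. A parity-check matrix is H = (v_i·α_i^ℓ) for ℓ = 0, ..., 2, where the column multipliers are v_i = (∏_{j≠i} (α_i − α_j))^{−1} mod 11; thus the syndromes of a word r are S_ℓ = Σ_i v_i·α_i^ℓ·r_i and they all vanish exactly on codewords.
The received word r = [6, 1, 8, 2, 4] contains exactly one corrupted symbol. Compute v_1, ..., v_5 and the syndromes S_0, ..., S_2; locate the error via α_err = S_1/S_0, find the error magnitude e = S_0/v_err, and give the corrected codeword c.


S = (8, 5, 10), error at position 4, error magnitude e = 2, c = [6, 1, 8, 0, 4].

Step 1: column multipliers v_i = (∏_{j≠i}(α_i − α_j))^{−1} mod 11.
  i = 1 (α = 3): (3−4)(3−7)(3−2)(3−10) = (−1)·(−4)·1·(−7) = −28 ≡ 5, so v_1 = 5^{−1} = 9 (mod 11).
  i = 2 (α = 4): (4−3)(4−7)(4−2)(4−10) = 1·(−3)·2·(−6) = 36 ≡ 3, so v_2 = 3^{−1} = 4 (mod 11).
  i = 3 (α = 7): (7−3)(7−4)(7−2)(7−10) = 4·3·5·(−3) = −180 ≡ 7, so v_3 = 7^{−1} = 8 (mod 11).
  i = 4 (α = 2): (2−3)(2−4)(2−7)(2−10) = (−1)·(−2)·(−5)·(−8) = 80 ≡ 3, so v_4 = 3^{−1} = 4 (mod 11).
  i = 5 (α = 10): (10−3)(10−4)(10−7)(10−2) = 7·6·3·8 = 1008 ≡ 7, so v_5 = 7^{−1} = 8 (mod 11).
  v = [9, 4, 8, 4, 8].
Step 2: syndromes of r = [6, 1, 8, 2, 4] (all sums mod 11).
  S_0 = Σ v_i r_i = 9·6 + 4·1 + 8·8 + 4·2 + 8·4 = 162 ≡ 8.
  S_1 = Σ v_i α_i r_i = 9·3·6 + 4·4·1 + 8·7·8 + 4·2·2 + 8·10·4 = 962 ≡ 5.
  α_i^2 mod 11 = [9, 5, 5, 4, 1].
  S_2 = Σ v_i α_i^2 r_i = 9·9·6 + 4·5·1 + 8·5·8 + 4·4·2 + 8·1·4 = 890 ≡ 10.
  S = (8, 5, 10) ≠ 0, so r is not a codeword (an error is present).
Step 3: locate the error. For a single error e at position i, S_ℓ = v_i·e·α_i^ℓ, so α_err = S_1/S_0.
  S_0^{−1} = 8^{−1} = 7 (mod 11), so α_err = 5·7 = 35 ≡ 2 = α_4. Error position i = 4.
  Consistency check: S_2/S_1 = 10·9 = 90 ≡ 2 = α_err ✓ (single-error assumption holds).
Step 4: error magnitude e = S_0/v_4 = S_0·∏_{j≠4}(α_4 − α_j) = 8·3 = 24 ≡ 2 (mod 11).
Step 5: correct position 4: c_4 = r_4 − e = 2 − 2 ≡ 0 (mod 11). Hence c = [6, 1, 8, 0, 4].
  Check: interpolating c through the α_i gives m(x) = 10 + 6·x (degree < 2) with m(α_i) = c_i for every i, so c is indeed a codeword.


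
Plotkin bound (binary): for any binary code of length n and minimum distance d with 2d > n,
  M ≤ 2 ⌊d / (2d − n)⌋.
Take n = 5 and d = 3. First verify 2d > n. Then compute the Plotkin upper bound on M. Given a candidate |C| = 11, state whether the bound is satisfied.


Plotkin bound M ≤ 6; given |C| = 11 > bound (violated).

Check applicability: 2d = 6, n = 5.
2d − n = 1 > 0, so Plotkin applies.
Compute d/(2d−n) = 3/1 ≈ 3.0000.
⌊d/(2d−n)⌋ = 3.
Plotkin bound: M ≤ 2·3 = 6.
Given |C| = 11, check: VIOLATED.
This |C| is above the Plotkin bound, so no binary code with n = 5, d = 3 and 11 codewords exists.


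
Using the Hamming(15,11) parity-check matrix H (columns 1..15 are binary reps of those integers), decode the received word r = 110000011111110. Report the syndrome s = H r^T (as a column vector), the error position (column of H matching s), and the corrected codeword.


s = (1, 1, 0, 0)^T, error position = 12, corrected codeword c = 110000011110110

Compute s = H r^T mod 2 one row at a time:
  s_1 = 1 + 1 + 1 + 1 + 1 + 1 + 1 + 0 = 7 ≡ 1 (mod 2).
  s_2 = 0 + 0 + 0 + 0 + 1 + 1 + 1 + 0 = 3 ≡ 1 (mod 2).
  s_3 = 1 + 0 + 0 + 0 + 1 + 1 + 1 + 0 = 4 ≡ 0 (mod 2).
  s_4 = 1 + 0 + 0 + 0 + 1 + 1 + 1 + 0 = 4 ≡ 0 (mod 2).
s = (1, 1, 0, 0)^T — this equals column 12 of H (binary 1100), so error is at position 12.
Correct: flip bit 12 of r = 110000011111110 to get c = 110000011110110.


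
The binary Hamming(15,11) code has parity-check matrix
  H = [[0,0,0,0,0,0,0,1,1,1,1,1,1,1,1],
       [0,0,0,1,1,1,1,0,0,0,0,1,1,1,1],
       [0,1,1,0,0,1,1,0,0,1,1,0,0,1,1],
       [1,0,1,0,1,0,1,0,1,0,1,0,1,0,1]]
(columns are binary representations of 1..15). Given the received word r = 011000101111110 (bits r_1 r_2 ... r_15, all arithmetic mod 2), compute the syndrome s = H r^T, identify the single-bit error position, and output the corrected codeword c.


s = (0, 0, 0, 1)^T, error position = 1, corrected codeword c = 111000101111110

Compute s = H r^T mod 2 one row at a time:
  s_1 = 0 + 1 + 1 + 1 + 1 + 1 + 1 + 0 = 6 ≡ 0 (mod 2).
  s_2 = 0 + 0 + 0 + 1 + 1 + 1 + 1 + 0 = 4 ≡ 0 (mod 2).
  s_3 = 1 + 1 + 0 + 1 + 1 + 1 + 1 + 0 = 6 ≡ 0 (mod 2).
  s_4 = 0 + 1 + 0 + 1 + 1 + 1 + 1 + 0 = 5 ≡ 1 (mod 2).
s = (0, 0, 0, 1)^T — this equals column 1 of H (binary 0001), so error is at position 1.
Correct: flip bit 1 of r = 011000101111110 to get c = 111000101111110.


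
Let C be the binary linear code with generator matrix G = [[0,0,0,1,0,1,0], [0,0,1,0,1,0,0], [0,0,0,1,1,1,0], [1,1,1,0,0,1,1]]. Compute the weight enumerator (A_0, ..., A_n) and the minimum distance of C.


Weight distribution: A_0 = 1, A_1 = 2, A_2 = 2, A_3 = 2, A_4 = 3, A_5 = 4, A_6 = 2. Minimum distance d = 1.

Enumerate all 2^4 = 16 messages m ∈ F_2^4.
For each, compute codeword c = mG in F_2^7, then tally its weight.
  m = 0000 → c = 0000000, weight = 0.
  m = 1000 → c = 0001010, weight = 2.
  m = 0100 → c = 0010100, weight = 2.
  m = 1100 → c = 0011110, weight = 4.
  m = 0010 → c = 0001110, weight = 3.
  m = 1010 → c = 0000100, weight = 1.
  m = 0110 → c = 0011010, weight = 3.
  m = 1110 → c = 0010000, weight = 1.
  m = 0001 → c = 1110011, weight = 5.
  m = 1001 → c = 1111001, weight = 5.
  m = 0101 → c = 1100111, weight = 5.
  m = 1101 → c = 1101101, weight = 5.
  m = 0011 → c = 1111101, weight = 6.
  m = 1011 → c = 1110111, weight = 6.
  m = 0111 → c = 1101001, weight = 4.
  m = 1111 → c = 1100011, weight = 4.
Tally weights:
  weight 0: 1 codewords.
  weight 1: 2 codewords.
  weight 2: 2 codewords.
  weight 3: 2 codewords.
  weight 4: 3 codewords.
  weight 5: 4 codewords.
  weight 6: 2 codewords.
Minimum distance d = smallest w > 0 with A_w > 0 = 1.
Sanity: Σ A_w = 16 = 2^4 = 16 ✓.


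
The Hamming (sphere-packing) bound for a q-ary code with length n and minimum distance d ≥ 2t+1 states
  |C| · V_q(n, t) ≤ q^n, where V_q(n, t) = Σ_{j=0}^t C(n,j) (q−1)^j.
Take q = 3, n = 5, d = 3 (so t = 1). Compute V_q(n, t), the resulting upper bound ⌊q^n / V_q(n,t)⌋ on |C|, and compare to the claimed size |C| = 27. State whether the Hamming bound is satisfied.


V_q(n, t) = 11, q^n = 243, Hamming bound = 22, |C| = 27 > bound (violated).

Step 1: Compute V_q(n, t) = Σ_{j=0}^1 C(n, j) (q−1)^j.
  j = 0: C(5,0)·(2)^0 = 1·1 = 1.
  j = 1: C(5,1)·(2)^1 = 5·2 = 10.
  V_q(n, t) = 1 + 10 = 11.
Step 2: q^n = 3^5 = 243.
Step 3: Hamming bound ⌊q^n / V_q(n,t)⌋ = ⌊243/11⌋ = 22.
Step 4: Compare |C| = 27 to 22: violated.
The claimed |C| lies above the Hamming bound, so no 3-ary code of length 5 with d ≥ 3 can have 27 codewords.


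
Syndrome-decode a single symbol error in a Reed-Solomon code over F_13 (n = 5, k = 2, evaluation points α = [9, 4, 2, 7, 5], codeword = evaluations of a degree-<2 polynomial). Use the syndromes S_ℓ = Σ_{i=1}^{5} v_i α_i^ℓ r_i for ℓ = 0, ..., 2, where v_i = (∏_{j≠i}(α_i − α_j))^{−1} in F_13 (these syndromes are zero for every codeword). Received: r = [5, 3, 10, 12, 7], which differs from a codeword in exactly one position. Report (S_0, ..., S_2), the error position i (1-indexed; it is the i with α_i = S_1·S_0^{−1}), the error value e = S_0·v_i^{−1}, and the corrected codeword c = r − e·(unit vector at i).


S = (6, 4, 7), error at position 5, error magnitude e = 1, c = [5, 3, 10, 12, 6].

Step 1: column multipliers v_i = (∏_{j≠i}(α_i − α_j))^{−1} mod 13.
  i = 1 (α = 9): (9−4)(9−2)(9−7)(9−5) = 5·7·2·4 = 280 ≡ 7, so v_1 = 7^{−1} = 2 (mod 13).
  i = 2 (α = 4): (4−9)(4−2)(4−7)(4−5) = (−5)·2·(−3)·(−1) = −30 ≡ 9, so v_2 = 9^{−1} = 3 (mod 13).
  i = 3 (α = 2): (2−9)(2−4)(2−7)(2−5) = (−7)·(−2)·(−5)·(−3) = 210 ≡ 2, so v_3 = 2^{−1} = 7 (mod 13).
  i = 4 (α = 7): (7−9)(7−4)(7−2)(7−5) = (−2)·3·5·2 = −60 ≡ 5, so v_4 = 5^{−1} = 8 (mod 13).
  i = 5 (α = 5): (5−9)(5−4)(5−2)(5−7) = (−4)·1·3·(−2) = 24 ≡ 11, so v_5 = 11^{−1} = 6 (mod 13).
  v = [2, 3, 7, 8, 6].
Step 2: syndromes of r = [5, 3, 10, 12, 7] (all sums mod 13).
  S_0 = Σ v_i r_i = 2·5 + 3·3 + 7·10 + 8·12 + 6·7 = 227 ≡ 6.
  S_1 = Σ v_i α_i r_i = 2·9·5 + 3·4·3 + 7·2·10 + 8·7·12 + 6·5·7 = 1148 ≡ 4.
  α_i^2 mod 13 = [3, 3, 4, 10, 12].
  S_2 = Σ v_i α_i^2 r_i = 2·3·5 + 3·3·3 + 7·4·10 + 8·10·12 + 6·12·7 = 1801 ≡ 7.
  S = (6, 4, 7) ≠ 0, so r is not a codeword (an error is present).
Step 3: locate the error. For a single error e at position i, S_ℓ = v_i·e·α_i^ℓ, so α_err = S_1/S_0.
  S_0^{−1} = 6^{−1} = 11 (mod 13), so α_err = 4·11 = 44 ≡ 5 = α_5. Error position i = 5.
  Consistency check: S_2/S_1 = 7·10 = 70 ≡ 5 = α_err ✓ (single-error assumption holds).
Step 4: error magnitude e = S_0/v_5 = S_0·∏_{j≠5}(α_5 − α_j) = 6·11 = 66 ≡ 1 (mod 13).
Step 5: correct position 5: c_5 = r_5 − e = 7 − 1 ≡ 6 (mod 13). Hence c = [5, 3, 10, 12, 6].
  Check: interpolating c through the α_i gives m(x) = 4 + 3·x (degree < 2) with m(α_i) = c_i for every i, so c is indeed a codeword.


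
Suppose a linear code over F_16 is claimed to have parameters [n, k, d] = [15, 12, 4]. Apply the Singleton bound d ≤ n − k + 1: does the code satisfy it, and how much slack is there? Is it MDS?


Singleton RHS = n − k + 1 = 4, slack = 0, bound satisfied, MDS.

Singleton bound: d ≤ n − k + 1.
Here n = 15, k = 12, so n − k + 1 = 4.
Given d = 4, check d ≤ 4: YES.
Slack = (n − k + 1) − d = 0.
The code is MDS (slack = 0).
Description: the claimed parameters are [15, 12, 4]_16; such a code would be MDS (meets Singleton bound).


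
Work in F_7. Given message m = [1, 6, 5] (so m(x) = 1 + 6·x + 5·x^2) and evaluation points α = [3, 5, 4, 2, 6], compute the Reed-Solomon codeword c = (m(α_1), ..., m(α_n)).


c = [1, 2, 0, 5, 0]

Message polynomial: m(x) = 1 + 6·x + 5·x^2 (mod 7).
For each evaluation point α_i, compute m(α_i) mod 7:
  α_1 = 3: Horner steps 5 → 0 → 1, so m(3) = 1.
  α_2 = 5: Horner steps 5 → 3 → 2, so m(5) = 2.
  α_3 = 4: Horner steps 5 → 5 → 0, so m(4) = 0.
  α_4 = 2: Horner steps 5 → 2 → 5, so m(2) = 5.
  α_5 = 6: Horner steps 5 → 1 → 0, so m(6) = 0.
Codeword c = [1, 2, 0, 5, 0] ∈ F_7^5.


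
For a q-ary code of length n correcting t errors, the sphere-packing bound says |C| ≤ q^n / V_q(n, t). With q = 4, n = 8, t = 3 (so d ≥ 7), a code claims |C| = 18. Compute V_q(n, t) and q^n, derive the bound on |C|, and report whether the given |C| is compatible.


V_q(n, t) = 1789, q^n = 65536, Hamming bound = 36, |C| = 18 ≤ bound (satisfied).

Step 1: Compute V_q(n, t) = Σ_{j=0}^3 C(n, j) (q−1)^j.
  j = 0: C(8,0)·(3)^0 = 1·1 = 1.
  j = 1: C(8,1)·(3)^1 = 8·3 = 24.
  j = 2: C(8,2)·(3)^2 = 28·9 = 252.
  j = 3: C(8,3)·(3)^3 = 56·27 = 1512.
  V_q(n, t) = 1 + 24 + 252 + 1512 = 1789.
Step 2: q^n = 4^8 = 65536.
Step 3: Hamming bound ⌊q^n / V_q(n,t)⌋ = ⌊65536/1789⌋ = 36.
Step 4: Compare |C| = 18 to 36: satisfied.
The claimed |C| lies below the Hamming bound.


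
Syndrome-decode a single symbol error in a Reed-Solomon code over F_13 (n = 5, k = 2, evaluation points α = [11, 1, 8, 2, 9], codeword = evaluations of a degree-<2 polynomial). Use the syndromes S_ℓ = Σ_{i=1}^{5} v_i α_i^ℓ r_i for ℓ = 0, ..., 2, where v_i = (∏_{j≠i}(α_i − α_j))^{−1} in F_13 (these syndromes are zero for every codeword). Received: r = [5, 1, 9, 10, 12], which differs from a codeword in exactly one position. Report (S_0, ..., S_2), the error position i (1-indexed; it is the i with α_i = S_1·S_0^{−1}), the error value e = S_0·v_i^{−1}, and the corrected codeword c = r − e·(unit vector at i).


S = (7, 1, 2), error at position 4, error magnitude e = 6, c = [5, 1, 9, 4, 12].

Step 1: column multipliers v_i = (∏_{j≠i}(α_i − α_j))^{−1} mod 13.
  i = 1 (α = 11): (11−1)(11−8)(11−2)(11−9) = 10·3·9·2 = 540 ≡ 7, so v_1 = 7^{−1} = 2 (mod 13).
  i = 2 (α = 1): (1−11)(1−8)(1−2)(1−9) = (−10)·(−7)·(−1)·(−8) = 560 ≡ 1, so v_2 = 1^{−1} = 1 (mod 13).
  i = 3 (α = 8): (8−11)(8−1)(8−2)(8−9) = (−3)·7·6·(−1) = 126 ≡ 9, so v_3 = 9^{−1} = 3 (mod 13).
  i = 4 (α = 2): (2−11)(2−1)(2−8)(2−9) = (−9)·1·(−6)·(−7) = −378 ≡ 12, so v_4 = 12^{−1} = 12 (mod 13).
  i = 5 (α = 9): (9−11)(9−1)(9−8)(9−2) = (−2)·8·1·7 = −112 ≡ 5, so v_5 = 5^{−1} = 8 (mod 13).
  v = [2, 1, 3, 12, 8].
Step 2: syndromes of r = [5, 1, 9, 10, 12] (all sums mod 13).
  S_0 = Σ v_i r_i = 2·5 + 1·1 + 3·9 + 12·10 + 8·12 = 254 ≡ 7.
  S_1 = Σ v_i α_i r_i = 2·11·5 + 1·1·1 + 3·8·9 + 12·2·10 + 8·9·12 = 1431 ≡ 1.
  α_i^2 mod 13 = [4, 1, 12, 4, 3].
  S_2 = Σ v_i α_i^2 r_i = 2·4·5 + 1·1·1 + 3·12·9 + 12·4·10 + 8·3·12 = 1133 ≡ 2.
  S = (7, 1, 2) ≠ 0, so r is not a codeword (an error is present).
Step 3: locate the error. For a single error e at position i, S_ℓ = v_i·e·α_i^ℓ, so α_err = S_1/S_0.
  S_0^{−1} = 7^{−1} = 2 (mod 13), so α_err = 1·2 = 2 ≡ 2 = α_4. Error position i = 4.
  Consistency check: S_2/S_1 = 2·1 = 2 ≡ 2 = α_err ✓ (single-error assumption holds).
Step 4: error magnitude e = S_0/v_4 = S_0·∏_{j≠4}(α_4 − α_j) = 7·12 = 84 ≡ 6 (mod 13).
Step 5: correct position 4: c_4 = r_4 − e = 10 − 6 ≡ 4 (mod 13). Hence c = [5, 1, 9, 4, 12].
  Check: interpolating c through the α_i gives m(x) = 11 + 3·x (degree < 2) with m(α_i) = c_i for every i, so c is indeed a codeword.


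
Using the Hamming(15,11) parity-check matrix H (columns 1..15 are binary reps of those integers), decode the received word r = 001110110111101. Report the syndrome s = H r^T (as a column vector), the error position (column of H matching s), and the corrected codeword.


s = (0, 0, 1, 0)^T, error position = 2, corrected codeword c = 011110110111101

Compute s = H r^T mod 2 one row at a time:
  s_1 = 1 + 0 + 1 + 1 + 1 + 1 + 0 + 1 = 6 ≡ 0 (mod 2).
  s_2 = 1 + 1 + 0 + 1 + 1 + 1 + 0 + 1 = 6 ≡ 0 (mod 2).
  s_3 = 0 + 1 + 0 + 1 + 1 + 1 + 0 + 1 = 5 ≡ 1 (mod 2).
  s_4 = 0 + 1 + 1 + 1 + 0 + 1 + 1 + 1 = 6 ≡ 0 (mod 2).
s = (0, 0, 1, 0)^T — this equals column 2 of H (binary 0010), so error is at position 2.
Correct: flip bit 2 of r = 001110110111101 to get c = 011110110111101.


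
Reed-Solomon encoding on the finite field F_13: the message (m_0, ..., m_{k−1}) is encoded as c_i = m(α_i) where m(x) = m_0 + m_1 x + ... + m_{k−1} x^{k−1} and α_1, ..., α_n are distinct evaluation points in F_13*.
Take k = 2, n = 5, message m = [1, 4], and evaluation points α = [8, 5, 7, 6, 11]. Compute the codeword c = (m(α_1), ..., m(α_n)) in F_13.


c = [7, 8, 3, 12, 6]

Message polynomial: m(x) = 1 + 4·x (mod 13).
For each evaluation point α_i, compute m(α_i) mod 13:
  α_1 = 8: Horner steps 4 → 7, so m(8) = 7.
  α_2 = 5: Horner steps 4 → 8, so m(5) = 8.
  α_3 = 7: Horner steps 4 → 3, so m(7) = 3.
  α_4 = 6: Horner steps 4 → 12, so m(6) = 12.
  α_5 = 11: Horner steps 4 → 6, so m(11) = 6.
Codeword c = [7, 8, 3, 12, 6] ∈ F_13^5.


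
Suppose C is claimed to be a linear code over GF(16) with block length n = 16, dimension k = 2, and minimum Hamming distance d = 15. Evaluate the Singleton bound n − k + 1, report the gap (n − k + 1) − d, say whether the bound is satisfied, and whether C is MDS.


Singleton RHS = n − k + 1 = 15, slack = 0, bound satisfied, MDS.

Singleton bound: d ≤ n − k + 1.
Here n = 16, k = 2, so n − k + 1 = 15.
Given d = 15, check d ≤ 15: YES.
Slack = (n − k + 1) − d = 0.
The code is MDS (slack = 0).
Description: the claimed parameters are [16, 2, 15]_16; such a code would be MDS (meets Singleton bound).


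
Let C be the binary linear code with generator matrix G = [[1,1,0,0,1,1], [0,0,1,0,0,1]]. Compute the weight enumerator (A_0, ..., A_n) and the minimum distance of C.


Weight distribution: A_0 = 1, A_2 = 1, A_4 = 2. Minimum distance d = 2.

Enumerate all 2^2 = 4 messages m ∈ F_2^2.
For each, compute codeword c = mG in F_2^6, then tally its weight.
  m = 00 → c = 000000, weight = 0.
  m = 10 → c = 110011, weight = 4.
  m = 01 → c = 001001, weight = 2.
  m = 11 → c = 111010, weight = 4.
Tally weights:
  weight 0: 1 codewords.
  weight 2: 1 codewords.
  weight 4: 2 codewords.
Minimum distance d = smallest w > 0 with A_w > 0 = 2.
Sanity: Σ A_w = 4 = 2^2 = 4 ✓.


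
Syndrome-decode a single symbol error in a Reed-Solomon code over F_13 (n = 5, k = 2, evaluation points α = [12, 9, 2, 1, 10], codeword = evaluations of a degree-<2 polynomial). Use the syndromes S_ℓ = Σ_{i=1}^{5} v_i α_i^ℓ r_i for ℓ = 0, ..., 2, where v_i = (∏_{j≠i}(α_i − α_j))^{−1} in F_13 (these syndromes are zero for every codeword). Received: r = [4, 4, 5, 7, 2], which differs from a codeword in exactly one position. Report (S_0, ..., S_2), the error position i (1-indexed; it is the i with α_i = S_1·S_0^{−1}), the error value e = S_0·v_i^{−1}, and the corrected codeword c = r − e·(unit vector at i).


S = (11, 2, 11), error at position 1, error magnitude e = 6, c = [11, 4, 5, 7, 2].

Step 1: column multipliers v_i = (∏_{j≠i}(α_i − α_j))^{−1} mod 13.
  i = 1 (α = 12): (12−9)(12−2)(12−1)(12−10) = 3·10·11·2 = 660 ≡ 10, so v_1 = 10^{−1} = 4 (mod 13).
  i = 2 (α = 9): (9−12)(9−2)(9−1)(9−10) = (−3)·7·8·(−1) = 168 ≡ 12, so v_2 = 12^{−1} = 12 (mod 13).
  i = 3 (α = 2): (2−12)(2−9)(2−1)(2−10) = (−10)·(−7)·1·(−8) = −560 ≡ 12, so v_3 = 12^{−1} = 12 (mod 13).
  i = 4 (α = 1): (1−12)(1−9)(1−2)(1−10) = (−11)·(−8)·(−1)·(−9) = 792 ≡ 12, so v_4 = 12^{−1} = 12 (mod 13).
  i = 5 (α = 10): (10−12)(10−9)(10−2)(10−1) = (−2)·1·8·9 = −144 ≡ 12, so v_5 = 12^{−1} = 12 (mod 13).
  v = [4, 12, 12, 12, 12].
Step 2: syndromes of r = [4, 4, 5, 7, 2] (all sums mod 13).
  S_0 = Σ v_i r_i = 4·4 + 12·4 + 12·5 + 12·7 + 12·2 = 232 ≡ 11.
  S_1 = Σ v_i α_i r_i = 4·12·4 + 12·9·4 + 12·2·5 + 12·1·7 + 12·10·2 = 1068 ≡ 2.
  α_i^2 mod 13 = [1, 3, 4, 1, 9].
  S_2 = Σ v_i α_i^2 r_i = 4·1·4 + 12·3·4 + 12·4·5 + 12·1·7 + 12·9·2 = 700 ≡ 11.
  S = (11, 2, 11) ≠ 0, so r is not a codeword (an error is present).
Step 3: locate the error. For a single error e at position i, S_ℓ = v_i·e·α_i^ℓ, so α_err = S_1/S_0.
  S_0^{−1} = 11^{−1} = 6 (mod 13), so α_err = 2·6 = 12 ≡ 12 = α_1. Error position i = 1.
  Consistency check: S_2/S_1 = 11·7 = 77 ≡ 12 = α_err ✓ (single-error assumption holds).
Step 4: error magnitude e = S_0/v_1 = S_0·∏_{j≠1}(α_1 − α_j) = 11·10 = 110 ≡ 6 (mod 13).
Step 5: correct position 1: c_1 = r_1 − e = 4 − 6 ≡ 11 (mod 13). Hence c = [11, 4, 5, 7, 2].
  Check: interpolating c through the α_i gives m(x) = 9 + 11·x (degree < 2) with m(α_i) = c_i for every i, so c is indeed a codeword.


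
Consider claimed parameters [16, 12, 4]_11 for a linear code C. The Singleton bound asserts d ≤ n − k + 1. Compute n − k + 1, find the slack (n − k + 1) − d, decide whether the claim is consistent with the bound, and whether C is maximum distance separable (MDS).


Singleton RHS = n − k + 1 = 5, slack = 1, bound satisfied, not MDS.

Singleton bound: d ≤ n − k + 1.
Here n = 16, k = 12, so n − k + 1 = 5.
Given d = 4, check d ≤ 5: YES.
Slack = (n − k + 1) − d = 1.
The code is NOT MDS (slack = 1 > 0).
Description: the claimed parameters are [16, 12, 4]_11; such a code would be non-MDS.


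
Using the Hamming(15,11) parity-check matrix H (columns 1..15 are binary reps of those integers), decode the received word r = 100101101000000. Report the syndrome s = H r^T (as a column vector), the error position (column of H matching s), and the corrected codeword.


s = (1, 1, 0, 1)^T, error position = 13, corrected codeword c = 100101101000100

Compute s = H r^T mod 2 one row at a time:
  s_1 = 0 + 1 + 0 + 0 + 0 + 0 + 0 + 0 = 1 ≡ 1 (mod 2).
  s_2 = 1 + 0 + 1 + 1 + 0 + 0 + 0 + 0 = 3 ≡ 1 (mod 2).
  s_3 = 0 + 0 + 1 + 1 + 0 + 0 + 0 + 0 = 2 ≡ 0 (mod 2).
  s_4 = 1 + 0 + 0 + 1 + 1 + 0 + 0 + 0 = 3 ≡ 1 (mod 2).
s = (1, 1, 0, 1)^T — this equals column 13 of H (binary 1101), so error is at position 13.
Correct: flip bit 13 of r = 100101101000000 to get c = 100101101000100.


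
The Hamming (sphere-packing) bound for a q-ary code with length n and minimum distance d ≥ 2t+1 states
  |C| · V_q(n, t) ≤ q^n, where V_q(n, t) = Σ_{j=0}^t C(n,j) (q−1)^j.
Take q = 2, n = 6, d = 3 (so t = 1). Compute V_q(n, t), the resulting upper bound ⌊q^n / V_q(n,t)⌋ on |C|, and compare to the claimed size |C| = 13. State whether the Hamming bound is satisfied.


V_q(n, t) = 7, q^n = 64, Hamming bound = 9, |C| = 13 > bound (violated).

Step 1: Compute V_q(n, t) = Σ_{j=0}^1 C(n, j) (q−1)^j.
  j = 0: C(6,0)·(1)^0 = 1·1 = 1.
  j = 1: C(6,1)·(1)^1 = 6·1 = 6.
  V_q(n, t) = 1 + 6 = 7.
Step 2: q^n = 2^6 = 64.
Step 3: Hamming bound ⌊q^n / V_q(n,t)⌋ = ⌊64/7⌋ = 9.
Step 4: Compare |C| = 13 to 9: violated.
The claimed |C| lies above the Hamming bound, so no 2-ary code of length 6 with d ≥ 3 can have 13 codewords.


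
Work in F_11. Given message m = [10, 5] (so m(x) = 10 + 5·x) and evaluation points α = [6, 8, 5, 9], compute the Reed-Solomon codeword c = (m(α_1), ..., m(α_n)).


c = [7, 6, 2, 0]

Message polynomial: m(x) = 10 + 5·x (mod 11).
For each evaluation point α_i, compute m(α_i) mod 11:
  α_1 = 6: Horner steps 5 → 7, so m(6) = 7.
  α_2 = 8: Horner steps 5 → 6, so m(8) = 6.
  α_3 = 5: Horner steps 5 → 2, so m(5) = 2.
  α_4 = 9: Horner steps 5 → 0, so m(9) = 0.
Codeword c = [7, 6, 2, 0] ∈ F_11^4.


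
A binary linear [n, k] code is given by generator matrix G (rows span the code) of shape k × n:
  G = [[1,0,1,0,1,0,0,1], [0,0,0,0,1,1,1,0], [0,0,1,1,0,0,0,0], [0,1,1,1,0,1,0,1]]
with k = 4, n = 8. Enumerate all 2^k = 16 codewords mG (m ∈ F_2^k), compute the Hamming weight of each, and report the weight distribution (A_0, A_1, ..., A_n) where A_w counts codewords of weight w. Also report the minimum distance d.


Weight distribution: A_0 = 1, A_2 = 1, A_3 = 2, A_4 = 5, A_5 = 6, A_6 = 1. Minimum distance d = 2.

Enumerate all 2^4 = 16 messages m ∈ F_2^4.
For each, compute codeword c = mG in F_2^8, then tally its weight.
  m = 0000 → c = 00000000, weight = 0.
  m = 1000 → c = 10101001, weight = 4.
  m = 0100 → c = 00001110, weight = 3.
  m = 1100 → c = 10100111, weight = 5.
  m = 0010 → c = 00110000, weight = 2.
  m = 1010 → c = 10011001, weight = 4.
  m = 0110 → c = 00111110, weight = 5.
  m = 1110 → c = 10010111, weight = 5.
  m = 0001 → c = 01110101, weight = 5.
  m = 1001 → c = 11011100, weight = 5.
  m = 0101 → c = 01111011, weight = 6.
  m = 1101 → c = 11010010, weight = 4.
  m = 0011 → c = 01000101, weight = 3.
  m = 1011 → c = 11101100, weight = 5.
  m = 0111 → c = 01001011, weight = 4.
  m = 1111 → c = 11100010, weight = 4.
Tally weights:
  weight 0: 1 codewords.
  weight 2: 1 codewords.
  weight 3: 2 codewords.
  weight 4: 5 codewords.
  weight 5: 6 codewords.
  weight 6: 1 codewords.
Minimum distance d = smallest w > 0 with A_w > 0 = 2.
Sanity: Σ A_w = 16 = 2^4 = 16 ✓.


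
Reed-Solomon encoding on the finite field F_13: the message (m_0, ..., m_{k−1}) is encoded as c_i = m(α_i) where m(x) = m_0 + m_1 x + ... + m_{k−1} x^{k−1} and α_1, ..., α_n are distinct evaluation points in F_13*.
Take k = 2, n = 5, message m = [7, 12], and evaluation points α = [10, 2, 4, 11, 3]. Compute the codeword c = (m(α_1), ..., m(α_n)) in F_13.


c = [10, 5, 3, 9, 4]

Message polynomial: m(x) = 7 + 12·x (mod 13).
For each evaluation point α_i, compute m(α_i) mod 13:
  α_1 = 10: Horner steps 12 → 10, so m(10) = 10.
  α_2 = 2: Horner steps 12 → 5, so m(2) = 5.
  α_3 = 4: Horner steps 12 → 3, so m(4) = 3.
  α_4 = 11: Horner steps 12 → 9, so m(11) = 9.
  α_5 = 3: Horner steps 12 → 4, so m(3) = 4.
Codeword c = [10, 5, 3, 9, 4] ∈ F_13^5.


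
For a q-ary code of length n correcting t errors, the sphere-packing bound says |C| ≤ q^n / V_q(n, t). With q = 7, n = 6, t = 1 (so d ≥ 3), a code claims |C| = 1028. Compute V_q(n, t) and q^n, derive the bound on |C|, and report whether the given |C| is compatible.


V_q(n, t) = 37, q^n = 117649, Hamming bound = 3179, |C| = 1028 ≤ bound (satisfied).

Step 1: Compute V_q(n, t) = Σ_{j=0}^1 C(n, j) (q−1)^j.
  j = 0: C(6,0)·(6)^0 = 1·1 = 1.
  j = 1: C(6,1)·(6)^1 = 6·6 = 36.
  V_q(n, t) = 1 + 36 = 37.
Step 2: q^n = 7^6 = 117649.
Step 3: Hamming bound ⌊q^n / V_q(n,t)⌋ = ⌊117649/37⌋ = 3179.
Step 4: Compare |C| = 1028 to 3179: satisfied.
The claimed |C| lies below the Hamming bound.


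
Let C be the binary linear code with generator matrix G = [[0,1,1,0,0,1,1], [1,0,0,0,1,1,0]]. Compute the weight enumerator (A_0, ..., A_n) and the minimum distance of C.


Weight distribution: A_0 = 1, A_3 = 1, A_4 = 1, A_5 = 1. Minimum distance d = 3.

Enumerate all 2^2 = 4 messages m ∈ F_2^2.
For each, compute codeword c = mG in F_2^7, then tally its weight.
  m = 00 → c = 0000000, weight = 0.
  m = 10 → c = 0110011, weight = 4.
  m = 01 → c = 1000110, weight = 3.
  m = 11 → c = 1110101, weight = 5.
Tally weights:
  weight 0: 1 codewords.
  weight 3: 1 codewords.
  weight 4: 1 codewords.
  weight 5: 1 codewords.
Minimum distance d = smallest w > 0 with A_w > 0 = 3.
Sanity: Σ A_w = 4 = 2^2 = 4 ✓.


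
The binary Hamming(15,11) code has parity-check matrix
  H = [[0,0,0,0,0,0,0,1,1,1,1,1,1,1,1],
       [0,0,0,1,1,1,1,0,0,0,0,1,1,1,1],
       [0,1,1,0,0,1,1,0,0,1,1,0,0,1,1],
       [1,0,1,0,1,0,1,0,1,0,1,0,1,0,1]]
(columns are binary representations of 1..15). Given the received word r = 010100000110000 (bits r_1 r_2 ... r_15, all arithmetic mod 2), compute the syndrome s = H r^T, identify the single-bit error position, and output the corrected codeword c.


s = (0, 1, 1, 1)^T, error position = 7, corrected codeword c = 010100100110000

Compute s = H r^T mod 2 one row at a time:
  s_1 = 0 + 0 + 1 + 1 + 0 + 0 + 0 + 0 = 2 ≡ 0 (mod 2).
  s_2 = 1 + 0 + 0 + 0 + 0 + 0 + 0 + 0 = 1 ≡ 1 (mod 2).
  s_3 = 1 + 0 + 0 + 0 + 1 + 1 + 0 + 0 = 3 ≡ 1 (mod 2).
  s_4 = 0 + 0 + 0 + 0 + 0 + 1 + 0 + 0 = 1 ≡ 1 (mod 2).
s = (0, 1, 1, 1)^T — this equals column 7 of H (binary 0111), so error is at position 7.
Correct: flip bit 7 of r = 010100000110000 to get c = 010100100110000.


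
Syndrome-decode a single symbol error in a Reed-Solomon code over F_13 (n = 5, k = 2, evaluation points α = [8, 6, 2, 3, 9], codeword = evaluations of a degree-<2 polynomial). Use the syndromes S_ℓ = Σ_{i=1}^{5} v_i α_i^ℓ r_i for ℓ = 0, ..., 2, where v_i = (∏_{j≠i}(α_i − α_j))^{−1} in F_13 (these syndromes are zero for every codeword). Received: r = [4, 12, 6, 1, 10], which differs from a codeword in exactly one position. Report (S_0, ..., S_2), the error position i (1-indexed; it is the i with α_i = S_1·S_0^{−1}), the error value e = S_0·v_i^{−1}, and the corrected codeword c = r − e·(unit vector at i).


S = (3, 11, 10), error at position 1, error magnitude e = 2, c = [2, 12, 6, 1, 10].

Step 1: column multipliers v_i = (∏_{j≠i}(α_i − α_j))^{−1} mod 13.
  i = 1 (α = 8): (8−6)(8−2)(8−3)(8−9) = 2·6·5·(−1) = −60 ≡ 5, so v_1 = 5^{−1} = 8 (mod 13).
  i = 2 (α = 6): (6−8)(6−2)(6−3)(6−9) = (−2)·4·3·(−3) = 72 ≡ 7, so v_2 = 7^{−1} = 2 (mod 13).
  i = 3 (α = 2): (2−8)(2−6)(2−3)(2−9) = (−6)·(−4)·(−1)·(−7) = 168 ≡ 12, so v_3 = 12^{−1} = 12 (mod 13).
  i = 4 (α = 3): (3−8)(3−6)(3−2)(3−9) = (−5)·(−3)·1·(−6) = −90 ≡ 1, so v_4 = 1^{−1} = 1 (mod 13).
  i = 5 (α = 9): (9−8)(9−6)(9−2)(9−3) = 1·3·7·6 = 126 ≡ 9, so v_5 = 9^{−1} = 3 (mod 13).
  v = [8, 2, 12, 1, 3].
Step 2: syndromes of r = [4, 12, 6, 1, 10] (all sums mod 13).
  S_0 = Σ v_i r_i = 8·4 + 2·12 + 12·6 + 1·1 + 3·10 = 159 ≡ 3.
  S_1 = Σ v_i α_i r_i = 8·8·4 + 2·6·12 + 12·2·6 + 1·3·1 + 3·9·10 = 817 ≡ 11.
  α_i^2 mod 13 = [12, 10, 4, 9, 3].
  S_2 = Σ v_i α_i^2 r_i = 8·12·4 + 2·10·12 + 12·4·6 + 1·9·1 + 3·3·10 = 1011 ≡ 10.
  S = (3, 11, 10) ≠ 0, so r is not a codeword (an error is present).
Step 3: locate the error. For a single error e at position i, S_ℓ = v_i·e·α_i^ℓ, so α_err = S_1/S_0.
  S_0^{−1} = 3^{−1} = 9 (mod 13), so α_err = 11·9 = 99 ≡ 8 = α_1. Error position i = 1.
  Consistency check: S_2/S_1 = 10·6 = 60 ≡ 8 = α_err ✓ (single-error assumption holds).
Step 4: error magnitude e = S_0/v_1 = S_0·∏_{j≠1}(α_1 − α_j) = 3·5 = 15 ≡ 2 (mod 13).
Step 5: correct position 1: c_1 = r_1 − e = 4 − 2 ≡ 2 (mod 13). Hence c = [2, 12, 6, 1, 10].
  Check: interpolating c through the α_i gives m(x) = 3 + 8·x (degree < 2) with m(α_i) = c_i for every i, so c is indeed a codeword.


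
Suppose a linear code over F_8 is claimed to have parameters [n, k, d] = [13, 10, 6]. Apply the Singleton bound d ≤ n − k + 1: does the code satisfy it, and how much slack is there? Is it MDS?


Singleton RHS = n − k + 1 = 4, slack = -2, bound violated (no such code; not MDS).

Singleton bound: d ≤ n − k + 1.
Here n = 13, k = 10, so n − k + 1 = 4.
Given d = 6, check d ≤ 4: NO.
Slack = (n − k + 1) − d = -2.
The slack is negative: d = 6 exceeds n − k + 1 = 4 by 2, so the Singleton bound is violated and no linear [13, 10, 6]_8 code can exist. In particular it is not MDS (MDS requires d = n − k + 1 exactly).
Description: the claimed parameters are [13, 10, 6]_8; such a code would be impossible (violates the Singleton bound).


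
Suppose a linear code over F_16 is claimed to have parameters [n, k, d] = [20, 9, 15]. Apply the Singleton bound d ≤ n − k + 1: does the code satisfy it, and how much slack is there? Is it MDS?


Singleton RHS = n − k + 1 = 12, slack = -3, bound violated (no such code; not MDS).

Singleton bound: d ≤ n − k + 1.
Here n = 20, k = 9, so n − k + 1 = 12.
Given d = 15, check d ≤ 12: NO.
Slack = (n − k + 1) − d = -3.
The slack is negative: d = 15 exceeds n − k + 1 = 12 by 3, so the Singleton bound is violated and no linear [20, 9, 15]_16 code can exist. In particular it is not MDS (MDS requires d = n − k + 1 exactly).
Description: the claimed parameters are [20, 9, 15]_16; such a code would be impossible (violates the Singleton bound).


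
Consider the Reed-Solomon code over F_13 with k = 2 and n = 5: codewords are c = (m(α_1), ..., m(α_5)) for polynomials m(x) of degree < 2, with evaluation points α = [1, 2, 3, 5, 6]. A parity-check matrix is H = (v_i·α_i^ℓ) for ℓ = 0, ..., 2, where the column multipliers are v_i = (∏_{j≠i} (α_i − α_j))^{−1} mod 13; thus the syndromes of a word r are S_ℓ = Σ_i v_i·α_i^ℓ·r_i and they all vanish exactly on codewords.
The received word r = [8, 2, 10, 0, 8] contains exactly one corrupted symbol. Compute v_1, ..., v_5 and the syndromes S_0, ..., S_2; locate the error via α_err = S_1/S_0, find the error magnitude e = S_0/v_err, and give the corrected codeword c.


S = (1, 1, 1), error at position 1, error magnitude e = 1, c = [7, 2, 10, 0, 8].

Step 1: column multipliers v_i = (∏_{j≠i}(α_i − α_j))^{−1} mod 13.
  i = 1 (α = 1): (1−2)(1−3)(1−5)(1−6) = (−1)·(−2)·(−4)·(−5) = 40 ≡ 1, so v_1 = 1^{−1} = 1 (mod 13).
  i = 2 (α = 2): (2−1)(2−3)(2−5)(2−6) = 1·(−1)·(−3)·(−4) = −12 ≡ 1, so v_2 = 1^{−1} = 1 (mod 13).
  i = 3 (α = 3): (3−1)(3−2)(3−5)(3−6) = 2·1·(−2)·(−3) = 12 ≡ 12, so v_3 = 12^{−1} = 12 (mod 13).
  i = 4 (α = 5): (5−1)(5−2)(5−3)(5−6) = 4·3·2·(−1) = −24 ≡ 2, so v_4 = 2^{−1} = 7 (mod 13).
  i = 5 (α = 6): (6−1)(6−2)(6−3)(6−5) = 5·4·3·1 = 60 ≡ 8, so v_5 = 8^{−1} = 5 (mod 13).
  v = [1, 1, 12, 7, 5].
Step 2: syndromes of r = [8, 2, 10, 0, 8] (all sums mod 13).
  S_0 = Σ v_i r_i = 1·8 + 1·2 + 12·10 + 7·0 + 5·8 = 170 ≡ 1.
  S_1 = Σ v_i α_i r_i = 1·1·8 + 1·2·2 + 12·3·10 + 7·5·0 + 5·6·8 = 612 ≡ 1.
  α_i^2 mod 13 = [1, 4, 9, 12, 10].
  S_2 = Σ v_i α_i^2 r_i = 1·1·8 + 1·4·2 + 12·9·10 + 7·12·0 + 5·10·8 = 1496 ≡ 1.
  S = (1, 1, 1) ≠ 0, so r is not a codeword (an error is present).
Step 3: locate the error. For a single error e at position i, S_ℓ = v_i·e·α_i^ℓ, so α_err = S_1/S_0.
  S_0^{−1} = 1^{−1} = 1 (mod 13), so α_err = 1·1 = 1 ≡ 1 = α_1. Error position i = 1.
  Consistency check: S_2/S_1 = 1·1 = 1 ≡ 1 = α_err ✓ (single-error assumption holds).
Step 4: error magnitude e = S_0/v_1 = S_0·∏_{j≠1}(α_1 − α_j) = 1·1 = 1 ≡ 1 (mod 13).
Step 5: correct position 1: c_1 = r_1 − e = 8 − 1 ≡ 7 (mod 13). Hence c = [7, 2, 10, 0, 8].
  Check: interpolating c through the α_i gives m(x) = 12 + 8·x (degree < 2) with m(α_i) = c_i for every i, so c is indeed a codeword.


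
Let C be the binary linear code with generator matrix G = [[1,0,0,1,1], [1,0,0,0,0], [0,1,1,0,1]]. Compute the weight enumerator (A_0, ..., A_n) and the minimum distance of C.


Weight distribution: A_0 = 1, A_1 = 1, A_2 = 1, A_3 = 3, A_4 = 2. Minimum distance d = 1.

Enumerate all 2^3 = 8 messages m ∈ F_2^3.
For each, compute codeword c = mG in F_2^5, then tally its weight.
  m = 000 → c = 00000, weight = 0.
  m = 100 → c = 10011, weight = 3.
  m = 010 → c = 10000, weight = 1.
  m = 110 → c = 00011, weight = 2.
  m = 001 → c = 01101, weight = 3.
  m = 101 → c = 11110, weight = 4.
  m = 011 → c = 11101, weight = 4.
  m = 111 → c = 01110, weight = 3.
Tally weights:
  weight 0: 1 codewords.
  weight 1: 1 codewords.
  weight 2: 1 codewords.
  weight 3: 3 codewords.
  weight 4: 2 codewords.
Minimum distance d = smallest w > 0 with A_w > 0 = 1.
Sanity: Σ A_w = 8 = 2^3 = 8 ✓.


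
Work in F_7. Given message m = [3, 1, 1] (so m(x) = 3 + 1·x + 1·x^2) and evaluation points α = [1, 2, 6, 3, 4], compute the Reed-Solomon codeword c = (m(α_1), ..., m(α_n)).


c = [5, 2, 3, 1, 2]

Message polynomial: m(x) = 3 + 1·x + 1·x^2 (mod 7).
For each evaluation point α_i, compute m(α_i) mod 7:
  α_1 = 1: Horner steps 1 → 2 → 5, so m(1) = 5.
  α_2 = 2: Horner steps 1 → 3 → 2, so m(2) = 2.
  α_3 = 6: Horner steps 1 → 0 → 3, so m(6) = 3.
  α_4 = 3: Horner steps 1 → 4 → 1, so m(3) = 1.
  α_5 = 4: Horner steps 1 → 5 → 2, so m(4) = 2.
Codeword c = [5, 2, 3, 1, 2] ∈ F_7^5.


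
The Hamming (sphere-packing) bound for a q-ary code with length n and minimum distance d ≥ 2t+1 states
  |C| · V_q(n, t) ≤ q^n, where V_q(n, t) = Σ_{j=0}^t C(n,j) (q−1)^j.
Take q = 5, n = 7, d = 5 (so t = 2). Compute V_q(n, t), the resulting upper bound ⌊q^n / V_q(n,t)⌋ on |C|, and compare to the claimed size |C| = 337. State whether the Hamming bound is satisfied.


V_q(n, t) = 365, q^n = 78125, Hamming bound = 214, |C| = 337 > bound (violated).

Step 1: Compute V_q(n, t) = Σ_{j=0}^2 C(n, j) (q−1)^j.
  j = 0: C(7,0)·(4)^0 = 1·1 = 1.
  j = 1: C(7,1)·(4)^1 = 7·4 = 28.
  j = 2: C(7,2)·(4)^2 = 21·16 = 336.
  V_q(n, t) = 1 + 28 + 336 = 365.
Step 2: q^n = 5^7 = 78125.
Step 3: Hamming bound ⌊q^n / V_q(n,t)⌋ = ⌊78125/365⌋ = 214.
Step 4: Compare |C| = 337 to 214: violated.
The claimed |C| lies above the Hamming bound, so no 5-ary code of length 7 with d ≥ 5 can have 337 codewords.


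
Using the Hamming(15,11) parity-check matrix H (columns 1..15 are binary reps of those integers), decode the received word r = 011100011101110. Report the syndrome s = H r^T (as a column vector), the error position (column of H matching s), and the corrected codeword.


s = (0, 0, 0, 1)^T, error position = 1, corrected codeword c = 111100011101110

Compute s = H r^T mod 2 one row at a time:
  s_1 = 1 + 1 + 1 + 0 + 1 + 1 + 1 + 0 = 6 ≡ 0 (mod 2).
  s_2 = 1 + 0 + 0 + 0 + 1 + 1 + 1 + 0 = 4 ≡ 0 (mod 2).
  s_3 = 1 + 1 + 0 + 0 + 1 + 0 + 1 + 0 = 4 ≡ 0 (mod 2).
  s_4 = 0 + 1 + 0 + 0 + 1 + 0 + 1 + 0 = 3 ≡ 1 (mod 2).
s = (0, 0, 0, 1)^T — this equals column 1 of H (binary 0001), so error is at position 1.
Correct: flip bit 1 of r = 011100011101110 to get c = 111100011101110.


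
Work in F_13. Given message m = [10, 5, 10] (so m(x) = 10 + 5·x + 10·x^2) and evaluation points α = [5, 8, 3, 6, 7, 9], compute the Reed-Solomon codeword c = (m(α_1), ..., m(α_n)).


c = [12, 1, 11, 10, 2, 7]

Message polynomial: m(x) = 10 + 5·x + 10·x^2 (mod 13).
For each evaluation point α_i, compute m(α_i) mod 13:
  α_1 = 5: Horner steps 10 → 3 → 12, so m(5) = 12.
  α_2 = 8: Horner steps 10 → 7 → 1, so m(8) = 1.
  α_3 = 3: Horner steps 10 → 9 → 11, so m(3) = 11.
  α_4 = 6: Horner steps 10 → 0 → 10, so m(6) = 10.
  α_5 = 7: Horner steps 10 → 10 → 2, so m(7) = 2.
  α_6 = 9: Horner steps 10 → 4 → 7, so m(9) = 7.
Codeword c = [12, 1, 11, 10, 2, 7] ∈ F_13^6.


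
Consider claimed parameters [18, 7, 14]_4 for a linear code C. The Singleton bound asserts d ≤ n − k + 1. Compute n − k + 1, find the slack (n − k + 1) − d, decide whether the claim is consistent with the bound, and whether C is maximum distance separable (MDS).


Singleton RHS = n − k + 1 = 12, slack = -2, bound violated (no such code; not MDS).

Singleton bound: d ≤ n − k + 1.
Here n = 18, k = 7, so n − k + 1 = 12.
Given d = 14, check d ≤ 12: NO.
Slack = (n − k + 1) − d = -2.
The slack is negative: d = 14 exceeds n − k + 1 = 12 by 2, so the Singleton bound is violated and no linear [18, 7, 14]_4 code can exist. In particular it is not MDS (MDS requires d = n − k + 1 exactly).
Description: the claimed parameters are [18, 7, 14]_4; such a code would be impossible (violates the Singleton bound).


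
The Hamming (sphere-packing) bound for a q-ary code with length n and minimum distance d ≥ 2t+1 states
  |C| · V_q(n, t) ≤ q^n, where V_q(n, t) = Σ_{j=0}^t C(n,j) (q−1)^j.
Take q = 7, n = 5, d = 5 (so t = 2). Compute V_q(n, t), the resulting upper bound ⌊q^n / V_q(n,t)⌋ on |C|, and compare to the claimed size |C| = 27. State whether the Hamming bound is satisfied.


V_q(n, t) = 391, q^n = 16807, Hamming bound = 42, |C| = 27 ≤ bound (satisfied).

Step 1: Compute V_q(n, t) = Σ_{j=0}^2 C(n, j) (q−1)^j.
  j = 0: C(5,0)·(6)^0 = 1·1 = 1.
  j = 1: C(5,1)·(6)^1 = 5·6 = 30.
  j = 2: C(5,2)·(6)^2 = 10·36 = 360.
  V_q(n, t) = 1 + 30 + 360 = 391.
Step 2: q^n = 7^5 = 16807.
Step 3: Hamming bound ⌊q^n / V_q(n,t)⌋ = ⌊16807/391⌋ = 42.
Step 4: Compare |C| = 27 to 42: satisfied.
The claimed |C| lies below the Hamming bound.


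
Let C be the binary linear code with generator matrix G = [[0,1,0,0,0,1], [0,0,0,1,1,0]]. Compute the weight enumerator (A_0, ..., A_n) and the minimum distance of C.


Weight distribution: A_0 = 1, A_2 = 2, A_4 = 1. Minimum distance d = 2.

Enumerate all 2^2 = 4 messages m ∈ F_2^2.
For each, compute codeword c = mG in F_2^6, then tally its weight.
  m = 00 → c = 000000, weight = 0.
  m = 10 → c = 010001, weight = 2.
  m = 01 → c = 000110, weight = 2.
  m = 11 → c = 010111, weight = 4.
Tally weights:
  weight 0: 1 codewords.
  weight 2: 2 codewords.
  weight 4: 1 codewords.
Minimum distance d = smallest w > 0 with A_w > 0 = 2.
Sanity: Σ A_w = 4 = 2^2 = 4 ✓.
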